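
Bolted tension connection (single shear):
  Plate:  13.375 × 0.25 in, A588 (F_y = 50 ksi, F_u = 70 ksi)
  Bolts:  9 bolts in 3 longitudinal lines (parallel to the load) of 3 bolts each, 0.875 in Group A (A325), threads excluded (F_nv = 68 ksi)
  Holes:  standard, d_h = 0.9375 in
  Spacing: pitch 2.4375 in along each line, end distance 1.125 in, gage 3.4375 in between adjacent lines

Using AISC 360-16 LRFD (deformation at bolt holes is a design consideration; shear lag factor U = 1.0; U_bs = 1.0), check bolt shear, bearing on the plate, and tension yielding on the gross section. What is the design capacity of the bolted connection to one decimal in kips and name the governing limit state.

150.5 kips (gross-section yield governs)

Bolt shear: A_b = π(0.875)²/4 = 0.60132 in². φR_n = 0.75 × 68 × 0.60132 × 9 × 1 = 276.0 kips.
Bearing (0.25 in plate, F_u = 70 ksi): end bolts L_c = 1.125 − 0.9375/2 = 0.65625, R_n = min(1.2×0.65625×0.25×70, 2.4×0.875×0.25×70) = 13.781 kips/bolt; interior L_c = 2.4375 − 0.9375 = 1.5, R_n = 31.5 kips/bolt. φR_n = 0.75 × (3×13.781 + 6×31.5) = 172.8 kips.
Tension yield (gross): A_g = 13.375×0.25 = 3.3438 in². φR_n = 0.90 × 50 × 3.3438 = 150.5 kips.
Governing: min(276.0, 172.8, 150.5) = 150.5 kips → gross-section yield.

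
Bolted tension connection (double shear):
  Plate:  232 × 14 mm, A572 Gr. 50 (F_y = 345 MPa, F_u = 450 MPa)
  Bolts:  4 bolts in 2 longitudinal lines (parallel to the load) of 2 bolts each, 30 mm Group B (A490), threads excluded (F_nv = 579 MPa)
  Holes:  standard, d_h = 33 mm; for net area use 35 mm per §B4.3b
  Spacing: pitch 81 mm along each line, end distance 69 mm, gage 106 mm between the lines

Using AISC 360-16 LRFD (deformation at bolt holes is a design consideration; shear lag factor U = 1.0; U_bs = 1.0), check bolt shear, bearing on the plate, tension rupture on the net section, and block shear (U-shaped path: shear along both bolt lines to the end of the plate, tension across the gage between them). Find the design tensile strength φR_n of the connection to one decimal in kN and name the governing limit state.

765.5 kN (net-section rupture governs)

Bolt shear: A_b = π(30)²/4 = 706.86 mm². φR_n = 0.75 × 579 × 706.86 × 4 × 2 = 2455.6 kN.
Bearing (14 mm plate, F_u = 450 MPa): end bolts L_c = 69 − 33/2 = 52.5, R_n = min(1.2×52.5×14×450, 2.4×30×14×450) = 396.9 kN/bolt; interior L_c = 81 − 33 = 48, R_n = 362.88 kN/bolt. φR_n = 0.75 × (2×396.9 + 2×362.88) = 1139.7 kN.
Tension rupture (net): A_n = (232 − 2×35)×14 = 2268 mm² (U = 1.0, A_e = A_n). φR_n = 0.75 × 450 × 2268 = 765.5 kN.
Block shear: shear path 2×[69+1×81] = 2×150 mm, A_gv = 4200, A_nv = 2×(150 − 1.5×35)×14 = 2730 mm²; tension across gage: (106 − 1×35)×14 = 994 mm². R_n = min(0.6×450×2730, 0.6×345×4200) + 1.0×450×994 = min(737.1, 869.4) + 447.3 = 1184.4 kN. φR_n = 0.75 × 1184.4 = 888.3 kN.
Governing: min(2455.6, 1139.7, 765.5, 888.3) = 765.5 kN → net-section rupture.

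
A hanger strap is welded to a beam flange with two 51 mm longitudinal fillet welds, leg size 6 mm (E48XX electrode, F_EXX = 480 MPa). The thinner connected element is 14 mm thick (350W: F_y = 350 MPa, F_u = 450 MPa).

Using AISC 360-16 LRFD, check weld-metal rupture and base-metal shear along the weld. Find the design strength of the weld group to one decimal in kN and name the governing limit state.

93.5 kN (weld metal governs)

Weld metal: throat = 0.707×6 = 4.242 mm, L = 2×51 = 102 mm. φR_n = 0.75 × 0.6 × 480 × 4.242 × 102 = 93.5 kN.
Base metal shear (14 mm plate): yield φR_n = 1.0×0.6×350×14×102 = 299.9 kN; rupture φR_n = 0.75×0.6×450×14×102 = 289.2 kN; take 289.2 kN (rupture).
Governing: min(93.5, 289.2) = 93.5 kN → weld metal.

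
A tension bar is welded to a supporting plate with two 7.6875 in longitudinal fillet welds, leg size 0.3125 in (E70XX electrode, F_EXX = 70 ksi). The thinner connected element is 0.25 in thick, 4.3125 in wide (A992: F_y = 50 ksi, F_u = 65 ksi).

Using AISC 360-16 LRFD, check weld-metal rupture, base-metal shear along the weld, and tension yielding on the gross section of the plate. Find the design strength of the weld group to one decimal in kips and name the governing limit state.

48.5 kips (gross-section yield governs)

Weld metal: throat = 0.707×0.3125 = 0.22094 in, L = 2×7.6875 = 15.375 in. φR_n = 0.75 × 0.6 × 70 × 0.22094 × 15.375 = 107.0 kips.
Base metal shear (0.25 in plate): yield φR_n = 1.0×0.6×50×0.25×15.375 = 115.3 kips; rupture φR_n = 0.75×0.6×65×0.25×15.375 = 112.4 kips; take 112.4 kips (rupture).
Tension yield (gross): A_g = 4.3125×0.25 = 1.0781 in². φR_n = 0.90 × 50 × 1.0781 = 48.5 kips.
Governing: min(107.0, 112.4, 48.5) = 48.5 kips → gross-section yield.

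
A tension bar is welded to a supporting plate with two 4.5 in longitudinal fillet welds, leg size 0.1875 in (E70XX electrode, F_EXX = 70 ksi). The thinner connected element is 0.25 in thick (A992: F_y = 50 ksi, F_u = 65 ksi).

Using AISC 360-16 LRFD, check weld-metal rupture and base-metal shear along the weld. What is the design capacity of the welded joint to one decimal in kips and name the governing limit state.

Weld metal: throat = 0.707×0.1875 = 0.13256 in, L = 2×4.5 = 9 in. φR_n = 0.75 × 0.6 × 70 × 0.13256 × 9 = 37.6 kips.
Base metal shear (0.25 in plate): yield φR_n = 1.0×0.6×50×0.25×9 = 67.5 kips; rupture φR_n = 0.75×0.6×65×0.25×9 = 65.8 kips; take 65.8 kips (rupture).
Governing: min(37.6, 65.8) = 37.6 kips → weld metal.

37.6 kips (weld metal governs)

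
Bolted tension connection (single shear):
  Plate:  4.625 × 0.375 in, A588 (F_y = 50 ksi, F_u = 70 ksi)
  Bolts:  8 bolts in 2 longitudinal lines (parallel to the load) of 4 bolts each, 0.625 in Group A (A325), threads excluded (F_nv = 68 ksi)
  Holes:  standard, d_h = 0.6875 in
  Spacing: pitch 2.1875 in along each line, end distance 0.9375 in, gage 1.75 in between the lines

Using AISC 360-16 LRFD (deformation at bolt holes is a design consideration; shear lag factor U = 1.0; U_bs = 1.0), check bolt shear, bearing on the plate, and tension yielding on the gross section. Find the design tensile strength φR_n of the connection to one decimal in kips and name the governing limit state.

Bolt shear: A_b = π(0.625)²/4 = 0.3068 in². φR_n = 0.75 × 68 × 0.3068 × 8 × 1 = 125.2 kips.
Bearing (0.375 in plate, F_u = 70 ksi): end bolts L_c = 0.9375 − 0.6875/2 = 0.59375, R_n = min(1.2×0.59375×0.375×70, 2.4×0.625×0.375×70) = 18.703 kips/bolt; interior L_c = 2.1875 − 0.6875 = 1.5, R_n = 39.375 kips/bolt. φR_n = 0.75 × (2×18.703 + 6×39.375) = 205.2 kips.
Tension yield (gross): A_g = 4.625×0.375 = 1.7344 in². φR_n = 0.90 × 50 × 1.7344 = 78.0 kips.
Governing: min(125.2, 205.2, 78.0) = 78.0 kips → gross-section yield.

78.0 kips (gross-section yield governs)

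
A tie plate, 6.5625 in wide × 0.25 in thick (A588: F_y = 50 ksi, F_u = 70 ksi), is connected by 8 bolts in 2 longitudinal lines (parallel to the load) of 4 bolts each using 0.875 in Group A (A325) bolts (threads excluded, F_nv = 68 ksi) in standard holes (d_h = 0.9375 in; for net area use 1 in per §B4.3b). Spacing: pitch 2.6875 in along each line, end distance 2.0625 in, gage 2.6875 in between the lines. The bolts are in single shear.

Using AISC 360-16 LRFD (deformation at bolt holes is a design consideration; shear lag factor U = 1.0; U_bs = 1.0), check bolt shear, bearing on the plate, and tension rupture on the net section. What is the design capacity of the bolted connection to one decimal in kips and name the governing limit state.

Bolt shear: A_b = π(0.875)²/4 = 0.60132 in². φR_n = 0.75 × 68 × 0.60132 × 8 × 1 = 245.3 kips.
Bearing (0.25 in plate, F_u = 70 ksi): end bolts L_c = 2.0625 − 0.9375/2 = 1.59375, R_n = min(1.2×1.59375×0.25×70, 2.4×0.875×0.25×70) = 33.469 kips/bolt; interior L_c = 2.6875 − 0.9375 = 1.75, R_n = 36.75 kips/bolt. φR_n = 0.75 × (2×33.469 + 6×36.75) = 215.6 kips.
Tension rupture (net): A_n = (6.5625 − 2×1)×0.25 = 1.1406 in² (U = 1.0, A_e = A_n). φR_n = 0.75 × 70 × 1.1406 = 59.9 kips.
Governing: min(245.3, 215.6, 59.9) = 59.9 kips → net-section rupture.

59.9 kips (net-section rupture governs)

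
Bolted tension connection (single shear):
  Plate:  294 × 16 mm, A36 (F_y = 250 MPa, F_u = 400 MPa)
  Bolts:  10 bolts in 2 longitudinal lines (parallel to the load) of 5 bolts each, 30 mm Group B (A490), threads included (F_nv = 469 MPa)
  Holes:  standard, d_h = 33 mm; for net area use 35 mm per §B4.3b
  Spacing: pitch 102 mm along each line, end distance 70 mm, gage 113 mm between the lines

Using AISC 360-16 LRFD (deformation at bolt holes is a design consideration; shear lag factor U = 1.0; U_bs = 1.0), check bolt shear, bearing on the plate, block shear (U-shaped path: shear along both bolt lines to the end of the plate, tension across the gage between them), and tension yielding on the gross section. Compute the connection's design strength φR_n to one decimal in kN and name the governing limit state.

1058.4 kN (gross-section yield governs)

Bolt shear: A_b = π(30)²/4 = 706.86 mm². φR_n = 0.75 × 469 × 706.86 × 10 × 1 = 2486.4 kN.
Bearing (16 mm plate, F_u = 400 MPa): end bolts L_c = 70 − 33/2 = 53.5, R_n = min(1.2×53.5×16×400, 2.4×30×16×400) = 410.88 kN/bolt; interior L_c = 102 − 33 = 69, R_n = 460.8 kN/bolt. φR_n = 0.75 × (2×410.88 + 8×460.8) = 3381.1 kN.
Block shear: shear path 2×[70+4×102] = 2×478 mm, A_gv = 15296, A_nv = 2×(478 − 4.5×35)×16 = 10256 mm²; tension across gage: (113 − 1×35)×16 = 1248 mm². R_n = min(0.6×400×10256, 0.6×250×15296) + 1.0×400×1248 = min(2461.4, 2294.4) + 499.2 = 2793.6 kN. φR_n = 0.75 × 2793.6 = 2095.2 kN.
Tension yield (gross): A_g = 294×16 = 4704 mm². φR_n = 0.90 × 250 × 4704 = 1058.4 kN.
Governing: min(2486.4, 3381.1, 2095.2, 1058.4) = 1058.4 kN → gross-section yield.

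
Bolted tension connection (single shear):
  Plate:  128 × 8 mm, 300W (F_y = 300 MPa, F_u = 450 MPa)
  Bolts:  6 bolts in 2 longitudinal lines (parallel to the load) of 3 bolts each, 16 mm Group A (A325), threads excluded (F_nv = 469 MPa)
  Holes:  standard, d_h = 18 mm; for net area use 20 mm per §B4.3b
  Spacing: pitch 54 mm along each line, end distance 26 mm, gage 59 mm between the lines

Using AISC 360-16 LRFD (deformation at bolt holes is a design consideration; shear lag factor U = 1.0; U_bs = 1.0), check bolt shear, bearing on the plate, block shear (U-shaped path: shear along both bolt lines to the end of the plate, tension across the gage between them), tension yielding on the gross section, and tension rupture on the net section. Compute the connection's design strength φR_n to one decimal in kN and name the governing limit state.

Bolt shear: A_b = π(16)²/4 = 201.06 mm². φR_n = 0.75 × 469 × 201.06 × 6 × 1 = 424.3 kN.
Bearing (8 mm plate, F_u = 450 MPa): end bolts L_c = 26 − 18/2 = 17, R_n = min(1.2×17×8×450, 2.4×16×8×450) = 73.44 kN/bolt; interior L_c = 54 − 18 = 36, R_n = 138.24 kN/bolt. φR_n = 0.75 × (2×73.44 + 4×138.24) = 524.9 kN.
Block shear: shear path 2×[26+2×54] = 2×134 mm, A_gv = 2144, A_nv = 2×(134 − 2.5×20)×8 = 1344 mm²; tension across gage: (59 − 1×20)×8 = 312 mm². R_n = min(0.6×450×1344, 0.6×300×2144) + 1.0×450×312 = min(362.88, 385.92) + 140.4 = 503.28 kN. φR_n = 0.75 × 503.28 = 377.5 kN.
Tension yield (gross): A_g = 128×8 = 1024 mm². φR_n = 0.90 × 300 × 1024 = 276.5 kN.
Tension rupture (net): A_n = (128 − 2×20)×8 = 704 mm² (U = 1.0, A_e = A_n). φR_n = 0.75 × 450 × 704 = 237.6 kN.
Governing: min(424.3, 524.9, 377.5, 276.5, 237.6) = 237.6 kN → net-section rupture.

237.6 kN (net-section rupture governs)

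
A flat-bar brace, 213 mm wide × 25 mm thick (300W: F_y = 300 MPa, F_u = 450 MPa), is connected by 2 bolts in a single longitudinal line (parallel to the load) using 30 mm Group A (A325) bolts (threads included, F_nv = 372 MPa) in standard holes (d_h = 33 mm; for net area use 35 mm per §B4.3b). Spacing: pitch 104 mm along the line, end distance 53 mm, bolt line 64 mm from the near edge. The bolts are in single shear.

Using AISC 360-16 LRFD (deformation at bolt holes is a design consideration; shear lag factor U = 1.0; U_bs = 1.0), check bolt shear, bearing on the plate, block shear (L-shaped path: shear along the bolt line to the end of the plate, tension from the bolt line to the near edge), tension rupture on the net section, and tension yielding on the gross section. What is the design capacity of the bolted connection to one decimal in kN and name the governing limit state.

394.4 kN (bolt shear governs)

Bolt shear: A_b = π(30)²/4 = 706.86 mm². φR_n = 0.75 × 372 × 706.86 × 2 × 1 = 394.4 kN.
Bearing (25 mm plate, F_u = 450 MPa): end bolts L_c = 53 − 33/2 = 36.5, R_n = min(1.2×36.5×25×450, 2.4×30×25×450) = 492.75 kN/bolt; interior L_c = 104 − 33 = 71, R_n = 810 kN/bolt. φR_n = 0.75 × (1×492.75 + 1×810) = 977.1 kN.
Block shear: shear path 1×[53+1×104] = 1×157 mm, A_gv = 3925, A_nv = 1×(157 − 1.5×35)×25 = 2612.5 mm²; tension to near edge: (64 − 0.5×35)×25 = 1162.5 mm². R_n = min(0.6×450×2612.5, 0.6×300×3925) + 1.0×450×1162.5 = min(705.38, 706.5) + 523.13 = 1228.5 kN. φR_n = 0.75 × 1228.5 = 921.4 kN.
Tension rupture (net): A_n = (213 − 1×35)×25 = 4450 mm² (U = 1.0, A_e = A_n). φR_n = 0.75 × 450 × 4450 = 1501.9 kN.
Tension yield (gross): A_g = 213×25 = 5325 mm². φR_n = 0.90 × 300 × 5325 = 1437.8 kN.
Governing: min(394.4, 977.1, 921.4, 1501.9, 1437.8) = 394.4 kN → bolt shear.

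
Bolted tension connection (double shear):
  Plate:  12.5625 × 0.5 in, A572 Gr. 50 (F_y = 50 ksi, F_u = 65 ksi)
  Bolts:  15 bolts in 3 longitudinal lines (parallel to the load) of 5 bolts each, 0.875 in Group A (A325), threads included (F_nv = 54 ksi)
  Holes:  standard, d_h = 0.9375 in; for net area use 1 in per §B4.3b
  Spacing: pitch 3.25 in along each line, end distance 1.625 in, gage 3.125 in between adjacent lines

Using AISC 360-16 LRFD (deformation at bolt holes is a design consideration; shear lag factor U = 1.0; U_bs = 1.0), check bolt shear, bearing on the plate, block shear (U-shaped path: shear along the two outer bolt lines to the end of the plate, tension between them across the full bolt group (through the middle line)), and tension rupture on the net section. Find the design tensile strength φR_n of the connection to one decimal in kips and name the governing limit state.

Bolt shear: A_b = π(0.875)²/4 = 0.60132 in². φR_n = 0.75 × 54 × 0.60132 × 15 × 2 = 730.6 kips.
Bearing (0.5 in plate, F_u = 65 ksi): end bolts L_c = 1.625 − 0.9375/2 = 1.15625, R_n = min(1.2×1.15625×0.5×65, 2.4×0.875×0.5×65) = 45.094 kips/bolt; interior L_c = 3.25 − 0.9375 = 2.3125, R_n = 68.25 kips/bolt. φR_n = 0.75 × (3×45.094 + 12×68.25) = 715.7 kips.
Block shear: shear path 2×[1.625+4×3.25] = 2×14.625 in, A_gv = 14.625, A_nv = 2×(14.625 − 4.5×1)×0.5 = 10.125 in²; tension across gage: (6.25 − 2×1)×0.5 = 2.125 in². R_n = min(0.6×65×10.125, 0.6×50×14.625) + 1.0×65×2.125 = min(394.88, 438.75) + 138.13 = 533.01 kips. φR_n = 0.75 × 533.01 = 399.8 kips.
Tension rupture (net): A_n = (12.5625 − 3×1)×0.5 = 4.7813 in² (U = 1.0, A_e = A_n). φR_n = 0.75 × 65 × 4.7813 = 233.1 kips.
Governing: min(730.6, 715.7, 399.8, 233.1) = 233.1 kips → net-section rupture.

233.1 kips (net-section rupture governs)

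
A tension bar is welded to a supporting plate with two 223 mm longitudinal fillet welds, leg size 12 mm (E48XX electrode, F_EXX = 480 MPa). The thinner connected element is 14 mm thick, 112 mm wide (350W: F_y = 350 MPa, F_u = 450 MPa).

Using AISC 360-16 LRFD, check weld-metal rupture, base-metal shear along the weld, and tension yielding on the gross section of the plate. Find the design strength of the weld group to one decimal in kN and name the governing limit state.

493.9 kN (gross-section yield governs)

Weld metal: throat = 0.707×12 = 8.484 mm, L = 2×223 = 446 mm. φR_n = 0.75 × 0.6 × 480 × 8.484 × 446 = 817.3 kN.
Base metal shear (14 mm plate): yield φR_n = 1.0×0.6×350×14×446 = 1311.2 kN; rupture φR_n = 0.75×0.6×450×14×446 = 1264.4 kN; take 1264.4 kN (rupture).
Tension yield (gross): A_g = 112×14 = 1568 mm². φR_n = 0.90 × 350 × 1568 = 493.9 kN.
Governing: min(817.3, 1264.4, 493.9) = 493.9 kN → gross-section yield.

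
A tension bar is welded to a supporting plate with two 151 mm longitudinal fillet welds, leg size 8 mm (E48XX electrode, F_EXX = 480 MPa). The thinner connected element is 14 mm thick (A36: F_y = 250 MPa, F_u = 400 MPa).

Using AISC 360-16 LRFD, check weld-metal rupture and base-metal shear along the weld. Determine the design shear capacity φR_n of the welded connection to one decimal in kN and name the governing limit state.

369.0 kN (weld metal governs)

Weld metal: throat = 0.707×8 = 5.656 mm, L = 2×151 = 302 mm. φR_n = 0.75 × 0.6 × 480 × 5.656 × 302 = 369.0 kN.
Base metal shear (14 mm plate): yield φR_n = 1.0×0.6×250×14×302 = 634.2 kN; rupture φR_n = 0.75×0.6×400×14×302 = 761.0 kN; take 634.2 kN (yield).
Governing: min(369.0, 634.2) = 369.0 kN → weld metal.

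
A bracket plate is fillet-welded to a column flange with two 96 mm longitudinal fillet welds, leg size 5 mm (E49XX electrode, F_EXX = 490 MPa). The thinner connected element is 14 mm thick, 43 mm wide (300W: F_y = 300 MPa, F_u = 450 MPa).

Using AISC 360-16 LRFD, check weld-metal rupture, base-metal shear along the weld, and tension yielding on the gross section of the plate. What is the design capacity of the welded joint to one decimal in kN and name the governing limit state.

149.7 kN (weld metal governs)

Weld metal: throat = 0.707×5 = 3.535 mm, L = 2×96 = 192 mm. φR_n = 0.75 × 0.6 × 490 × 3.535 × 192 = 149.7 kN.
Base metal shear (14 mm plate): yield φR_n = 1.0×0.6×300×14×192 = 483.8 kN; rupture φR_n = 0.75×0.6×450×14×192 = 544.3 kN; take 483.8 kN (yield).
Tension yield (gross): A_g = 43×14 = 602 mm². φR_n = 0.90 × 300 × 602 = 162.5 kN.
Governing: min(149.7, 483.8, 162.5) = 149.7 kN → weld metal.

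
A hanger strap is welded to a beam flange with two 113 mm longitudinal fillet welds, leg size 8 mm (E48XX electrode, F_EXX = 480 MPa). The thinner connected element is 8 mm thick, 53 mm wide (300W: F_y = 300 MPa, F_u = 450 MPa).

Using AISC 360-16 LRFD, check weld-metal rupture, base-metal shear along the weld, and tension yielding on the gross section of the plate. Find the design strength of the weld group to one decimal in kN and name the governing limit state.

114.5 kN (gross-section yield governs)

Weld metal: throat = 0.707×8 = 5.656 mm, L = 2×113 = 226 mm. φR_n = 0.75 × 0.6 × 480 × 5.656 × 226 = 276.1 kN.
Base metal shear (8 mm plate): yield φR_n = 1.0×0.6×300×8×226 = 325.4 kN; rupture φR_n = 0.75×0.6×450×8×226 = 366.1 kN; take 325.4 kN (yield).
Tension yield (gross): A_g = 53×8 = 424 mm². φR_n = 0.90 × 300 × 424 = 114.5 kN.
Governing: min(276.1, 325.4, 114.5) = 114.5 kN → gross-section yield.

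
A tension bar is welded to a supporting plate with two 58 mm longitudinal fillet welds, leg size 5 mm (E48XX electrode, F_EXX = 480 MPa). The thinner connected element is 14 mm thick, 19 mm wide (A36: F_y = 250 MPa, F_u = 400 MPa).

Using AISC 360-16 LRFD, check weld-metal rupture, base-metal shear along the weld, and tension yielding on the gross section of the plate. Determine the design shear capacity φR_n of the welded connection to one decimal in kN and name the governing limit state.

59.9 kN (gross-section yield governs)

Weld metal: throat = 0.707×5 = 3.535 mm, L = 2×58 = 116 mm. φR_n = 0.75 × 0.6 × 480 × 3.535 × 116 = 88.6 kN.
Base metal shear (14 mm plate): yield φR_n = 1.0×0.6×250×14×116 = 243.6 kN; rupture φR_n = 0.75×0.6×400×14×116 = 292.3 kN; take 243.6 kN (yield).
Tension yield (gross): A_g = 19×14 = 266 mm². φR_n = 0.90 × 250 × 266 = 59.9 kN.
Governing: min(88.6, 243.6, 59.9) = 59.9 kN → gross-section yield.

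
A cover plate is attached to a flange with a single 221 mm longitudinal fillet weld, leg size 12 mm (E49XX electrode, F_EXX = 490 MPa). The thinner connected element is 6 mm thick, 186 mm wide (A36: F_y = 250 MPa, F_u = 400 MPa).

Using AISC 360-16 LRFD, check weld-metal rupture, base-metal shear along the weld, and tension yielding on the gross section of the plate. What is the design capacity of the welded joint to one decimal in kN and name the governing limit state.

198.9 kN (base-metal shear governs)

Weld metal: throat = 0.707×12 = 8.484 mm, L = 221 mm. φR_n = 0.75 × 0.6 × 490 × 8.484 × 221 = 413.4 kN.
Base metal shear (6 mm plate): yield φR_n = 1.0×0.6×250×6×221 = 198.9 kN; rupture φR_n = 0.75×0.6×400×6×221 = 238.7 kN; take 198.9 kN (yield).
Tension yield (gross): A_g = 186×6 = 1116 mm². φR_n = 0.90 × 250 × 1116 = 251.1 kN.
Governing: min(413.4, 198.9, 251.1) = 198.9 kN → base-metal shear.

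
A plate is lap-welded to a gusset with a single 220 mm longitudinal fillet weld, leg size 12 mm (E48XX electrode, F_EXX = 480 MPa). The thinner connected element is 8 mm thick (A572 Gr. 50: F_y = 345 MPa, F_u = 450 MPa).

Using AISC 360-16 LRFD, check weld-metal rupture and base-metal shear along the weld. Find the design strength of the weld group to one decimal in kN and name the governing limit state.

Weld metal: throat = 0.707×12 = 8.484 mm, L = 220 mm. φR_n = 0.75 × 0.6 × 480 × 8.484 × 220 = 403.2 kN.
Base metal shear (8 mm plate): yield φR_n = 1.0×0.6×345×8×220 = 364.3 kN; rupture φR_n = 0.75×0.6×450×8×220 = 356.4 kN; take 356.4 kN (rupture).
Governing: min(403.2, 356.4) = 356.4 kN → base-metal shear.

356.4 kN (base-metal shear governs)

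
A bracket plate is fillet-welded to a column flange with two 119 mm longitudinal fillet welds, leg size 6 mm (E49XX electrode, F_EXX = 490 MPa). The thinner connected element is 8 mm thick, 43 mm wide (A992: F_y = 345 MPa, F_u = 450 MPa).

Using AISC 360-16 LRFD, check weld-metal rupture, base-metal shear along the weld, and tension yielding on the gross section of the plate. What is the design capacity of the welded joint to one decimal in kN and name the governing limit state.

Weld metal: throat = 0.707×6 = 4.242 mm, L = 2×119 = 238 mm. φR_n = 0.75 × 0.6 × 490 × 4.242 × 238 = 222.6 kN.
Base metal shear (8 mm plate): yield φR_n = 1.0×0.6×345×8×238 = 394.1 kN; rupture φR_n = 0.75×0.6×450×8×238 = 385.6 kN; take 385.6 kN (rupture).
Tension yield (gross): A_g = 43×8 = 344 mm². φR_n = 0.90 × 345 × 344 = 106.8 kN.
Governing: min(222.6, 385.6, 106.8) = 106.8 kN → gross-section yield.

106.8 kN (gross-section yield governs)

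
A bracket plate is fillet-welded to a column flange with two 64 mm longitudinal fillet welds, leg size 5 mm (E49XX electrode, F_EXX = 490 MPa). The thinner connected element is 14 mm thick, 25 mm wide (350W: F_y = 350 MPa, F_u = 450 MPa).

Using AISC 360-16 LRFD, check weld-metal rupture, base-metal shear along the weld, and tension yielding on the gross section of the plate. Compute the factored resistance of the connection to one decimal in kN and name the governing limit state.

99.8 kN (weld metal governs)

Weld metal: throat = 0.707×5 = 3.535 mm, L = 2×64 = 128 mm. φR_n = 0.75 × 0.6 × 490 × 3.535 × 128 = 99.8 kN.
Base metal shear (14 mm plate): yield φR_n = 1.0×0.6×350×14×128 = 376.3 kN; rupture φR_n = 0.75×0.6×450×14×128 = 362.9 kN; take 362.9 kN (rupture).
Tension yield (gross): A_g = 25×14 = 350 mm². φR_n = 0.90 × 350 × 350 = 110.3 kN.
Governing: min(99.8, 362.9, 110.3) = 99.8 kN → weld metal.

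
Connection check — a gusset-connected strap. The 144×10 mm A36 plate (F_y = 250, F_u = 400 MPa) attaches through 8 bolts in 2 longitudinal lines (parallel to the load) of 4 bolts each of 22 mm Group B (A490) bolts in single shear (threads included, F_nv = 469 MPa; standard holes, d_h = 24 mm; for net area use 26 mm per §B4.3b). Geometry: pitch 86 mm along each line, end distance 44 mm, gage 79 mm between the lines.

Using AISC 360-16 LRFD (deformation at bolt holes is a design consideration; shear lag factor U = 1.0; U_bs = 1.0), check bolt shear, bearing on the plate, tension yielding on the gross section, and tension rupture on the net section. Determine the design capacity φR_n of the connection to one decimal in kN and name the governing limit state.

276.0 kN (net-section rupture governs)

Bolt shear: A_b = π(22)²/4 = 380.13 mm². φR_n = 0.75 × 469 × 380.13 × 8 × 1 = 1069.7 kN.
Bearing (10 mm plate, F_u = 400 MPa): end bolts L_c = 44 − 24/2 = 32, R_n = min(1.2×32×10×400, 2.4×22×10×400) = 153.6 kN/bolt; interior L_c = 86 − 24 = 62, R_n = 211.2 kN/bolt. φR_n = 0.75 × (2×153.6 + 6×211.2) = 1180.8 kN.
Tension yield (gross): A_g = 144×10 = 1440 mm². φR_n = 0.90 × 250 × 1440 = 324.0 kN.
Tension rupture (net): A_n = (144 − 2×26)×10 = 920 mm² (U = 1.0, A_e = A_n). φR_n = 0.75 × 400 × 920 = 276.0 kN.
Governing: min(1069.7, 1180.8, 324.0, 276.0) = 276.0 kN → net-section rupture.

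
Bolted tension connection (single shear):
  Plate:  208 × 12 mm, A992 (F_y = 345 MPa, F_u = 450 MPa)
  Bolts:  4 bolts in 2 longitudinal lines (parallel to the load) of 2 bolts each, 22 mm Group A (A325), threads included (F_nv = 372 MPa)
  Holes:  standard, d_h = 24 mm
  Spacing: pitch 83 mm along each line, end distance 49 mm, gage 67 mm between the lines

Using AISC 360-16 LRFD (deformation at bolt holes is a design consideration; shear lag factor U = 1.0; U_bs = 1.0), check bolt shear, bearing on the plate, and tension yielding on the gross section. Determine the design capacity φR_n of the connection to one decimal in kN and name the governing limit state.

424.2 kN (bolt shear governs)

Bolt shear: A_b = π(22)²/4 = 380.13 mm². φR_n = 0.75 × 372 × 380.13 × 4 × 1 = 424.2 kN.
Bearing (12 mm plate, F_u = 450 MPa): end bolts L_c = 49 − 24/2 = 37, R_n = min(1.2×37×12×450, 2.4×22×12×450) = 239.76 kN/bolt; interior L_c = 83 − 24 = 59, R_n = 285.12 kN/bolt. φR_n = 0.75 × (2×239.76 + 2×285.12) = 787.3 kN.
Tension yield (gross): A_g = 208×12 = 2496 mm². φR_n = 0.90 × 345 × 2496 = 775.0 kN.
Governing: min(424.2, 787.3, 775.0) = 424.2 kN → bolt shear.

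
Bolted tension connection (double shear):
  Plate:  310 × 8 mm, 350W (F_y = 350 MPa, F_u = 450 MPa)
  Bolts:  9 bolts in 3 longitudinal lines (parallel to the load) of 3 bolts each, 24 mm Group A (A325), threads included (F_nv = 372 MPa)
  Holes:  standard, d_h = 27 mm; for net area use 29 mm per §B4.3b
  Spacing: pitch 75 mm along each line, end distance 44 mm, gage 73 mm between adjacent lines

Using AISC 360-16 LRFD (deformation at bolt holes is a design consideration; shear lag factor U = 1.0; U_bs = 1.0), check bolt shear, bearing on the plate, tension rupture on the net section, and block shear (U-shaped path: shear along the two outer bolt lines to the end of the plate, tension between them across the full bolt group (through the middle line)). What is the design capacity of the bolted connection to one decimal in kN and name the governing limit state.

602.1 kN (net-section rupture governs)

Bolt shear: A_b = π(24)²/4 = 452.39 mm². φR_n = 0.75 × 372 × 452.39 × 9 × 2 = 2271.9 kN.
Bearing (8 mm plate, F_u = 450 MPa): end bolts L_c = 44 − 27/2 = 30.5, R_n = min(1.2×30.5×8×450, 2.4×24×8×450) = 131.76 kN/bolt; interior L_c = 75 − 27 = 48, R_n = 207.36 kN/bolt. φR_n = 0.75 × (3×131.76 + 6×207.36) = 1229.6 kN.
Tension rupture (net): A_n = (310 − 3×29)×8 = 1784 mm² (U = 1.0, A_e = A_n). φR_n = 0.75 × 450 × 1784 = 602.1 kN.
Block shear: shear path 2×[44+2×75] = 2×194 mm, A_gv = 3104, A_nv = 2×(194 − 2.5×29)×8 = 1944 mm²; tension across gage: (146 − 2×29)×8 = 704 mm². R_n = min(0.6×450×1944, 0.6×350×3104) + 1.0×450×704 = min(524.88, 651.84) + 316.8 = 841.68 kN. φR_n = 0.75 × 841.68 = 631.3 kN.
Governing: min(2271.9, 1229.6, 602.1, 631.3) = 602.1 kN → net-section rupture.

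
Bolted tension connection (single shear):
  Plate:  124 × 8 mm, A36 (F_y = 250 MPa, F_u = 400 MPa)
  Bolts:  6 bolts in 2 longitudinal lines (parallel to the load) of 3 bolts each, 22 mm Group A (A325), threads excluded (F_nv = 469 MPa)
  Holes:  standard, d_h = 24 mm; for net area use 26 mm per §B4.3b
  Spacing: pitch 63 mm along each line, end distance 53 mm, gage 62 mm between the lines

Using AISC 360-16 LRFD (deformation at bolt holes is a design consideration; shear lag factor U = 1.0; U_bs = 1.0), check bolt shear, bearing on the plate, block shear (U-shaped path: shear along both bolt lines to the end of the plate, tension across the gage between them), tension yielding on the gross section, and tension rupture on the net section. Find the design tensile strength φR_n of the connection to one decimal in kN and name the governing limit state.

Bolt shear: A_b = π(22)²/4 = 380.13 mm². φR_n = 0.75 × 469 × 380.13 × 6 × 1 = 802.3 kN.
Bearing (8 mm plate, F_u = 400 MPa): end bolts L_c = 53 − 24/2 = 41, R_n = min(1.2×41×8×400, 2.4×22×8×400) = 157.44 kN/bolt; interior L_c = 63 − 24 = 39, R_n = 149.76 kN/bolt. φR_n = 0.75 × (2×157.44 + 4×149.76) = 685.4 kN.
Block shear: shear path 2×[53+2×63] = 2×179 mm, A_gv = 2864, A_nv = 2×(179 − 2.5×26)×8 = 1824 mm²; tension across gage: (62 − 1×26)×8 = 288 mm². R_n = min(0.6×400×1824, 0.6×250×2864) + 1.0×400×288 = min(437.76, 429.6) + 115.2 = 544.8 kN. φR_n = 0.75 × 544.8 = 408.6 kN.
Tension yield (gross): A_g = 124×8 = 992 mm². φR_n = 0.90 × 250 × 992 = 223.2 kN.
Tension rupture (net): A_n = (124 − 2×26)×8 = 576 mm² (U = 1.0, A_e = A_n). φR_n = 0.75 × 400 × 576 = 172.8 kN.
Governing: min(802.3, 685.4, 408.6, 223.2, 172.8) = 172.8 kN → net-section rupture.

172.8 kN (net-section rupture governs)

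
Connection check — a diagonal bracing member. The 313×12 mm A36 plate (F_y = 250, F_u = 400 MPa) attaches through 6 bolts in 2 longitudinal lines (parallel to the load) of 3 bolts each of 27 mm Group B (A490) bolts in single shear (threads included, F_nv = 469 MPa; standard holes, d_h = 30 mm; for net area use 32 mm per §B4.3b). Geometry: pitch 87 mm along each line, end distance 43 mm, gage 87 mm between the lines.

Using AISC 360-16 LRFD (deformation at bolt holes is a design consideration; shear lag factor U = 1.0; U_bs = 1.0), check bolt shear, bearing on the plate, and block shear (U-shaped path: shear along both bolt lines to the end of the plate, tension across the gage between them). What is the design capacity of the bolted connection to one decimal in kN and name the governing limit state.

783.9 kN (block shear governs)

Bolt shear: A_b = π(27)²/4 = 572.56 mm². φR_n = 0.75 × 469 × 572.56 × 6 × 1 = 1208.4 kN.
Bearing (12 mm plate, F_u = 400 MPa): end bolts L_c = 43 − 30/2 = 28, R_n = min(1.2×28×12×400, 2.4×27×12×400) = 161.28 kN/bolt; interior L_c = 87 − 30 = 57, R_n = 311.04 kN/bolt. φR_n = 0.75 × (2×161.28 + 4×311.04) = 1175.0 kN.
Block shear: shear path 2×[43+2×87] = 2×217 mm, A_gv = 5208, A_nv = 2×(217 − 2.5×32)×12 = 3288 mm²; tension across gage: (87 − 1×32)×12 = 660 mm². R_n = min(0.6×400×3288, 0.6×250×5208) + 1.0×400×660 = min(789.12, 781.2) + 264 = 1045.2 kN. φR_n = 0.75 × 1045.2 = 783.9 kN.
Governing: min(1208.4, 1175.0, 783.9) = 783.9 kN → block shear.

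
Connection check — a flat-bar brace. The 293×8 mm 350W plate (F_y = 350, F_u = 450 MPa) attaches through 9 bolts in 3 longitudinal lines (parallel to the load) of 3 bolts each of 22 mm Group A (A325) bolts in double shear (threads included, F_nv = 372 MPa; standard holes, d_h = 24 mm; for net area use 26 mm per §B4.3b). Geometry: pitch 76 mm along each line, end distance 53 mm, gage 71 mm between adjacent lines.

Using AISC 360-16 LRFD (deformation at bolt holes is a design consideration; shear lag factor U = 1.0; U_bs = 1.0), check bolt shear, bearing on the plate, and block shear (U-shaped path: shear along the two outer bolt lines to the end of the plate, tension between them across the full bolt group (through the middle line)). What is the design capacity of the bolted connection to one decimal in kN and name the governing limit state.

Bolt shear: A_b = π(22)²/4 = 380.13 mm². φR_n = 0.75 × 372 × 380.13 × 9 × 2 = 1909.0 kN.
Bearing (8 mm plate, F_u = 450 MPa): end bolts L_c = 53 − 24/2 = 41, R_n = min(1.2×41×8×450, 2.4×22×8×450) = 177.12 kN/bolt; interior L_c = 76 − 24 = 52, R_n = 190.08 kN/bolt. φR_n = 0.75 × (3×177.12 + 6×190.08) = 1253.9 kN.
Block shear: shear path 2×[53+2×76] = 2×205 mm, A_gv = 3280, A_nv = 2×(205 − 2.5×26)×8 = 2240 mm²; tension across gage: (142 − 2×26)×8 = 720 mm². R_n = min(0.6×450×2240, 0.6×350×3280) + 1.0×450×720 = min(604.8, 688.8) + 324 = 928.8 kN. φR_n = 0.75 × 928.8 = 696.6 kN.
Governing: min(1909.0, 1253.9, 696.6) = 696.6 kN → block shear.

696.6 kN (block shear governs)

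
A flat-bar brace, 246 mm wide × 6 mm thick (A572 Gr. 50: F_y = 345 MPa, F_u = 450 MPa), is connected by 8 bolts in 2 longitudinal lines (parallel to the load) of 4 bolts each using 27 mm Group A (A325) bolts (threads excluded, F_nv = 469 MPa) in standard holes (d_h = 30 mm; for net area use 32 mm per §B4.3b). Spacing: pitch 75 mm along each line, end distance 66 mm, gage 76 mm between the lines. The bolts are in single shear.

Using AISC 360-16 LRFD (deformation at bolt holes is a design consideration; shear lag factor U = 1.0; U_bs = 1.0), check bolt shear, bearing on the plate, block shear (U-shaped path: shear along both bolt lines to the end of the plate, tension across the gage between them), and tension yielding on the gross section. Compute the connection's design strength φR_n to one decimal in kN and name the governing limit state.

Bolt shear: A_b = π(27)²/4 = 572.56 mm². φR_n = 0.75 × 469 × 572.56 × 8 × 1 = 1611.2 kN.
Bearing (6 mm plate, F_u = 450 MPa): end bolts L_c = 66 − 30/2 = 51, R_n = min(1.2×51×6×450, 2.4×27×6×450) = 165.24 kN/bolt; interior L_c = 75 − 30 = 45, R_n = 145.8 kN/bolt. φR_n = 0.75 × (2×165.24 + 6×145.8) = 904.0 kN.
Block shear: shear path 2×[66+3×75] = 2×291 mm, A_gv = 3492, A_nv = 2×(291 − 3.5×32)×6 = 2148 mm²; tension across gage: (76 − 1×32)×6 = 264 mm². R_n = min(0.6×450×2148, 0.6×345×3492) + 1.0×450×264 = min(579.96, 722.84) + 118.8 = 698.76 kN. φR_n = 0.75 × 698.76 = 524.1 kN.
Tension yield (gross): A_g = 246×6 = 1476 mm². φR_n = 0.90 × 345 × 1476 = 458.3 kN.
Governing: min(1611.2, 904.0, 524.1, 458.3) = 458.3 kN → gross-section yield.

458.3 kN (gross-section yield governs)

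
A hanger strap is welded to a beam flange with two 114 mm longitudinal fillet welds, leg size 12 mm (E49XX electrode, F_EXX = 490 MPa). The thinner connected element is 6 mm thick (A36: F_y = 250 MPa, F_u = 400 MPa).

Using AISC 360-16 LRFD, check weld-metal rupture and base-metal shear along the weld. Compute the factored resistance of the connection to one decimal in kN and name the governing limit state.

205.2 kN (base-metal shear governs)

Weld metal: throat = 0.707×12 = 8.484 mm, L = 2×114 = 228 mm. φR_n = 0.75 × 0.6 × 490 × 8.484 × 228 = 426.5 kN.
Base metal shear (6 mm plate): yield φR_n = 1.0×0.6×250×6×228 = 205.2 kN; rupture φR_n = 0.75×0.6×400×6×228 = 246.2 kN; take 205.2 kN (yield).
Governing: min(426.5, 205.2) = 205.2 kN → base-metal shear.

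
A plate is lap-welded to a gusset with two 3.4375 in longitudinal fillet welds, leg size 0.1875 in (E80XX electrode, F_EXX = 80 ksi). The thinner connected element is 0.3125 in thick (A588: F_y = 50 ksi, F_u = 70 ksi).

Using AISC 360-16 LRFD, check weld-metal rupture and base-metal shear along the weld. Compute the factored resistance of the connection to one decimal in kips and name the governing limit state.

32.8 kips (weld metal governs)

Weld metal: throat = 0.707×0.1875 = 0.13256 in, L = 2×3.4375 = 6.875 in. φR_n = 0.75 × 0.6 × 80 × 0.13256 × 6.875 = 32.8 kips.
Base metal shear (0.3125 in plate): yield φR_n = 1.0×0.6×50×0.3125×6.875 = 64.5 kips; rupture φR_n = 0.75×0.6×70×0.3125×6.875 = 67.7 kips; take 64.5 kips (yield).
Governing: min(32.8, 64.5) = 32.8 kips → weld metal.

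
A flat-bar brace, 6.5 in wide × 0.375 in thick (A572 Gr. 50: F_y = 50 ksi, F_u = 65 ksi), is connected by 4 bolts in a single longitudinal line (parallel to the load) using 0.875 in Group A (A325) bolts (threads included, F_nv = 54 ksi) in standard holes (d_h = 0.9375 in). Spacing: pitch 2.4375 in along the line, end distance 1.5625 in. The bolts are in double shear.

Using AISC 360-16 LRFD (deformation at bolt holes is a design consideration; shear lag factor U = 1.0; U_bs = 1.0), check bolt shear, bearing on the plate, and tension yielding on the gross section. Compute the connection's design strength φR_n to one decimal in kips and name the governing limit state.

109.7 kips (gross-section yield governs)

Bolt shear: A_b = π(0.875)²/4 = 0.60132 in². φR_n = 0.75 × 54 × 0.60132 × 4 × 2 = 194.8 kips.
Bearing (0.375 in plate, F_u = 65 ksi): end bolts L_c = 1.5625 − 0.9375/2 = 1.09375, R_n = min(1.2×1.09375×0.375×65, 2.4×0.875×0.375×65) = 31.992 kips/bolt; interior L_c = 2.4375 − 0.9375 = 1.5, R_n = 43.875 kips/bolt. φR_n = 0.75 × (1×31.992 + 3×43.875) = 122.7 kips.
Tension yield (gross): A_g = 6.5×0.375 = 2.4375 in². φR_n = 0.90 × 50 × 2.4375 = 109.7 kips.
Governing: min(194.8, 122.7, 109.7) = 109.7 kips → gross-section yield.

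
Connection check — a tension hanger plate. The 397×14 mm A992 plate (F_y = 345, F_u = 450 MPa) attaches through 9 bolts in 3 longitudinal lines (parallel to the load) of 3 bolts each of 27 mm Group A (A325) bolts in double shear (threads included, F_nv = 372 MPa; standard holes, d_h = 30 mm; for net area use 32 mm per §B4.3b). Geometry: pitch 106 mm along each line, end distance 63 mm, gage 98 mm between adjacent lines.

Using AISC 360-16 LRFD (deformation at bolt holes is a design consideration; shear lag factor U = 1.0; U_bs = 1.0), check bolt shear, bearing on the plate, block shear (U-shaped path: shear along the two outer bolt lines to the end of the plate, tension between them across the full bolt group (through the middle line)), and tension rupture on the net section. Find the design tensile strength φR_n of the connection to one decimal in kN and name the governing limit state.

1422.2 kN (net-section rupture governs)

Bolt shear: A_b = π(27)²/4 = 572.56 mm². φR_n = 0.75 × 372 × 572.56 × 9 × 2 = 2875.4 kN.
Bearing (14 mm plate, F_u = 450 MPa): end bolts L_c = 63 − 30/2 = 48, R_n = min(1.2×48×14×450, 2.4×27×14×450) = 362.88 kN/bolt; interior L_c = 106 − 30 = 76, R_n = 408.24 kN/bolt. φR_n = 0.75 × (3×362.88 + 6×408.24) = 2653.6 kN.
Block shear: shear path 2×[63+2×106] = 2×275 mm, A_gv = 7700, A_nv = 2×(275 − 2.5×32)×14 = 5460 mm²; tension across gage: (196 − 2×32)×14 = 1848 mm². R_n = min(0.6×450×5460, 0.6×345×7700) + 1.0×450×1848 = min(1474.2, 1593.9) + 831.6 = 2305.8 kN. φR_n = 0.75 × 2305.8 = 1729.4 kN.
Tension rupture (net): A_n = (397 − 3×32)×14 = 4214 mm² (U = 1.0, A_e = A_n). φR_n = 0.75 × 450 × 4214 = 1422.2 kN.
Governing: min(2875.4, 2653.6, 1729.4, 1422.2) = 1422.2 kN → net-section rupture.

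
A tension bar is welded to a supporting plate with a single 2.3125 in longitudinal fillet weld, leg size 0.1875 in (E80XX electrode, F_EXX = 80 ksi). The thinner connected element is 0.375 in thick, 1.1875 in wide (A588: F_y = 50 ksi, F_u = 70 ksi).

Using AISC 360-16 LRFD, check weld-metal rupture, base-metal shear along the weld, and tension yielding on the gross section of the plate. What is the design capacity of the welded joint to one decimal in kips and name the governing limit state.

Weld metal: throat = 0.707×0.1875 = 0.13256 in, L = 2.3125 in. φR_n = 0.75 × 0.6 × 80 × 0.13256 × 2.3125 = 11.0 kips.
Base metal shear (0.375 in plate): yield φR_n = 1.0×0.6×50×0.375×2.3125 = 26.0 kips; rupture φR_n = 0.75×0.6×70×0.375×2.3125 = 27.3 kips; take 26.0 kips (yield).
Tension yield (gross): A_g = 1.1875×0.375 = 0.44531 in². φR_n = 0.90 × 50 × 0.44531 = 20.0 kips.
Governing: min(11.0, 26.0, 20.0) = 11.0 kips → weld metal.

11.0 kips (weld metal governs)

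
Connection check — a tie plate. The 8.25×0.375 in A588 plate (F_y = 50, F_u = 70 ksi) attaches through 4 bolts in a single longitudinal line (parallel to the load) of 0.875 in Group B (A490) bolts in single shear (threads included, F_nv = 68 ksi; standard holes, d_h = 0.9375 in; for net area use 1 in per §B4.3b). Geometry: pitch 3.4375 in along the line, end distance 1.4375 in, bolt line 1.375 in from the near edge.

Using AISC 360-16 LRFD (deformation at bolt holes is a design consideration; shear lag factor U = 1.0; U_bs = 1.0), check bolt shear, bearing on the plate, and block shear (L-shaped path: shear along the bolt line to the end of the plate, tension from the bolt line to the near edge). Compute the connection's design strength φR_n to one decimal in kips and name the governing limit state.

114.7 kips (block shear governs)

Bolt shear: A_b = π(0.875)²/4 = 0.60132 in². φR_n = 0.75 × 68 × 0.60132 × 4 × 1 = 122.7 kips.
Bearing (0.375 in plate, F_u = 70 ksi): end bolts L_c = 1.4375 − 0.9375/2 = 0.96875, R_n = min(1.2×0.96875×0.375×70, 2.4×0.875×0.375×70) = 30.516 kips/bolt; interior L_c = 3.4375 − 0.9375 = 2.5, R_n = 55.125 kips/bolt. φR_n = 0.75 × (1×30.516 + 3×55.125) = 146.9 kips.
Block shear: shear path 1×[1.4375+3×3.4375] = 1×11.75 in, A_gv = 4.4063, A_nv = 1×(11.75 − 3.5×1)×0.375 = 3.0938 in²; tension to near edge: (1.375 − 0.5×1)×0.375 = 0.32813 in². R_n = min(0.6×70×3.0938, 0.6×50×4.4063) + 1.0×70×0.32813 = min(129.94, 132.19) + 22.969 = 152.91 kips. φR_n = 0.75 × 152.91 = 114.7 kips.
Governing: min(122.7, 146.9, 114.7) = 114.7 kips → block shear.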